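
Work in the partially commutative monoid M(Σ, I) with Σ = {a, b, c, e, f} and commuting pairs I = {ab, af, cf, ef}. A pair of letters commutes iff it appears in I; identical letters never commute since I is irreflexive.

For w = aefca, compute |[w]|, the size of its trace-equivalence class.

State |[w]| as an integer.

drop 0:a onto floor
drop 1:e onto {0:a}
drop 2:f onto floor
drop 3:c onto {1:e}
drop 4:a onto {3:c}
ground layer = {0:a, 2:f}
drop-orders for the pieces not yet dropped (sum over which currently-grounded one goes next):
  1 to go: {2} 1  {4} 1
  2 to go: {2,4} 2  {3,4} 1
  3 to go: {1,3,4} 1  {2,3,4} 3
  if 0:a drops first: 4 orders
  if 2:f drops first: 1 orders
heap linearizations: 5

5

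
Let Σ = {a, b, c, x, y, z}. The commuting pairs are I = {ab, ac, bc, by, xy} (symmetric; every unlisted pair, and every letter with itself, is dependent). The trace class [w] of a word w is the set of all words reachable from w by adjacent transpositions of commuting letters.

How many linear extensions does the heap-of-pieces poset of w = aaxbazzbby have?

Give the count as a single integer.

drop 0:a onto floor
drop 1:a onto {0:a}
drop 2:x onto {1:a}
drop 3:b onto {2:x}
drop 4:a onto {2:x}
drop 5:z onto {3:b, 4:a}
drop 6:z onto {5:z}
drop 7:b onto {6:z}
drop 8:b onto {7:b}
drop 9:y onto {6:z}
ground layer = {0:a}
drop-orders for the pieces not yet dropped (sum over which currently-grounded one goes next):
  1 to go: {8} 1  {9} 1
  2 to go: {7,8} 1  {8,9} 2
  3 to go: {7,8,9} 3
  4 to go: {6,7,8,9} 3
  5 to go: {5,6,7,8,9} 3
  6 to go: {3,5,6,7,8,9} 3  {4,5,6,7,8,9} 3
  7 to go: {3,4,5,6,7,8,9} 6
  8 to go: {2,3,4,5,6,7,8,9} 6
  if 0:a drops first: 6 orders

6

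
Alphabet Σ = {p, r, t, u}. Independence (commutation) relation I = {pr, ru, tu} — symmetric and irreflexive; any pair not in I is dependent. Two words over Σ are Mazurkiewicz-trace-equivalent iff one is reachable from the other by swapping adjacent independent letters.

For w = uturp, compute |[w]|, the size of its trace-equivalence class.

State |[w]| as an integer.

0(u) covers ∅
1(t) covers ∅
2(u) covers 0:u
3(r) covers 1:t
4(p) covers 1:t, 2:u
floor of heap: 0:u, 1:t
completions by unplaced set U, small U first (add the entries for U minus each lowest piece of U):
  |U|=1: {3}:1  {4}:1
  |U|=2: {2,4}:1  {3,4}:2
  |U|=3: {0,2,4}:1  {1,3,4}:2  {2,3,4}:3
  start at 0(u): 5
  start at 1(t): 4
sum over floor = 9

9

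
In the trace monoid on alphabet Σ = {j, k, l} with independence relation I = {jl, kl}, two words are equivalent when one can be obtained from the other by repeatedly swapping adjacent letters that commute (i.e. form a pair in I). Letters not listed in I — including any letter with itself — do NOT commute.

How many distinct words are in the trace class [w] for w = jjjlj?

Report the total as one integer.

piece 0:j — minimal
piece 1:j rests on {0:j}
piece 2:j rests on {1:j}
piece 3:l — minimal
piece 4:j rests on {2:j}
minimal pieces: {0:j, 3:l}
ways to finish when only these pieces remain (= sum over removing one remaining piece with nothing left below it):
  1 left: {3}→1  {4}→1
  2 left: {2,4}→1  {3,4}→2
  3 left: {1,2,4}→1  {2,3,4}→3
  placing 0:j first → 4 extensions
  placing 3:l first → 1 extensions
total linear extensions = 5

5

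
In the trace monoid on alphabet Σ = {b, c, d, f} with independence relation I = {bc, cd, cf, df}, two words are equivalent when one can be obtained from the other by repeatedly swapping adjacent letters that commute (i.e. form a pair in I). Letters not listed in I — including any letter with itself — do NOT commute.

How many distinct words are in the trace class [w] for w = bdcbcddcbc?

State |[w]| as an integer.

210

drop 0:b onto floor
drop 1:d onto {0:b}
drop 2:c onto floor
drop 3:b onto {1:d}
drop 4:c onto {2:c}
drop 5:d onto {3:b}
drop 6:d onto {5:d}
drop 7:c onto {4:c}
drop 8:b onto {6:d}
drop 9:c onto {7:c}
ground layer = {0:b, 2:c}
drop-orders for the pieces not yet dropped (sum over which currently-grounded one goes next):
  1 to go: {8} 1  {9} 1
  2 to go: {6,8} 1  {7,9} 1  {8,9} 2
  3 to go: {4,7,9} 1  {5,6,8} 1  {6,8,9} 3  {7,8,9} 3
  4 to go: {2,4,7,9} 1  {3,5,6,8} 1  {4,7,8,9} 4  {5,6,8,9} 4  {6,7,8,9} 6
  5 to go: {1,3,5,6,8} 1  {2,4,7,8,9} 5  {3,5,6,8,9} 5  {4,6,7,8,9} 10  {5,6,7,8,9} 10
  6 to go: {0,1,3,5,6,8} 1  {1,3,5,6,8,9} 6  {2,4,6,7,8,9} 15  {3,5,6,7,8,9} 15  {4,5,6,7,8,9} 20
  7 to go: {0,1,3,5,6,8,9} 7  {1,3,5,6,7,8,9} 21  {2,4,5,6,7,8,9} 35  {3,4,5,6,7,8,9} 35
  8 to go: {0,1,3,5,6,7,8,9} 28  {1,3,4,5,6,7,8,9} 56  {2,3,4,5,6,7,8,9} 70
  if 0:b drops first: 126 orders
  if 2:c drops first: 84 orders
heap linearizations: 210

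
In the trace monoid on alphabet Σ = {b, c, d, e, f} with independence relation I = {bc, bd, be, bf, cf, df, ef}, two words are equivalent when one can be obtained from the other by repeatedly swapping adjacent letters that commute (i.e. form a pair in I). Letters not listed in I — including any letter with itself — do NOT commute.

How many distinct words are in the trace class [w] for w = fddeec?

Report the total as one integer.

6

0(f) covers ∅
1(d) covers ∅
2(d) covers 1:d
3(e) covers 2:d
4(e) covers 3:e
5(c) covers 4:e
floor of heap: 0:f, 1:d
completions by unplaced set U, small U first (add the entries for U minus each lowest piece of U):
  |U|=1: {0}:1  {5}:1
  |U|=2: {0,5}:2  {4,5}:1
  |U|=3: {0,4,5}:3  {3,4,5}:1
  |U|=4: {0,3,4,5}:4  {2,3,4,5}:1
  start at 0(f): 1
  start at 1(d): 5
sum over floor = 6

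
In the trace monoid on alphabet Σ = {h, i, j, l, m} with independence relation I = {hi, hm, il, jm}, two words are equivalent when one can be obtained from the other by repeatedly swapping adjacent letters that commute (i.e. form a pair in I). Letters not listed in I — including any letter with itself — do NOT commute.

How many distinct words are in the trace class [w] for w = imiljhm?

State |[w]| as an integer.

drop 0:i onto floor
drop 1:m onto {0:i}
drop 2:i onto {1:m}
drop 3:l onto {1:m}
drop 4:j onto {2:i, 3:l}
drop 5:h onto {4:j}
drop 6:m onto {2:i, 3:l}
ground layer = {0:i}
drop-orders for the pieces not yet dropped (sum over which currently-grounded one goes next):
  1 to go: {5} 1  {6} 1
  2 to go: {4,5} 1  {5,6} 2
  3 to go: {4,5,6} 3
  4 to go: {2,4,5,6} 3  {3,4,5,6} 3
  5 to go: {2,3,4,5,6} 6
  if 0:i drops first: 6 orders

6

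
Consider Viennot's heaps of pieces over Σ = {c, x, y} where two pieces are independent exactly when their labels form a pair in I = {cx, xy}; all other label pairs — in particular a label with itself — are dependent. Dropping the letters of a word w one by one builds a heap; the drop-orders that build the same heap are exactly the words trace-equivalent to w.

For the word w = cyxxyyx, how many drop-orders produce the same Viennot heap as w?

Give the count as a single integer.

drop 0:c onto floor
drop 1:y onto {0:c}
drop 2:x onto floor
drop 3:x onto {2:x}
drop 4:y onto {1:y}
drop 5:y onto {4:y}
drop 6:x onto {3:x}
ground layer = {0:c, 2:x}
drop-orders for the pieces not yet dropped (sum over which currently-grounded one goes next):
  1 to go: {5} 1  {6} 1
  2 to go: {3,6} 1  {4,5} 1  {5,6} 2
  3 to go: {1,4,5} 1  {2,3,6} 1  {3,5,6} 3  {4,5,6} 3
  4 to go: {0,1,4,5} 1  {1,4,5,6} 4  {2,3,5,6} 4  {3,4,5,6} 6
  5 to go: {0,1,4,5,6} 5  {1,3,4,5,6} 10  {2,3,4,5,6} 10
  if 0:c drops first: 20 orders
  if 2:x drops first: 15 orders
heap linearizations: 35

35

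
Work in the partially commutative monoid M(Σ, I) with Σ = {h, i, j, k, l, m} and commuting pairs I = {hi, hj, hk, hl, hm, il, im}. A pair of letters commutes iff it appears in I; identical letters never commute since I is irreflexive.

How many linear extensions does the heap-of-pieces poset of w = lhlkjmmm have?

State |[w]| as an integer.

8

drop 0:l onto floor
drop 1:h onto floor
drop 2:l onto {0:l}
drop 3:k onto {2:l}
drop 4:j onto {3:k}
drop 5:m onto {4:j}
drop 6:m onto {5:m}
drop 7:m onto {6:m}
ground layer = {0:l, 1:h}
drop-orders for the pieces not yet dropped (sum over which currently-grounded one goes next):
  1 to go: {1} 1  {7} 1
  2 to go: {1,7} 2  {6,7} 1
  3 to go: {1,6,7} 3  {5,6,7} 1
  4 to go: {1,5,6,7} 4  {4,5,6,7} 1
  5 to go: {1,4,5,6,7} 5  {3,4,5,6,7} 1
  6 to go: {1,3,4,5,6,7} 6  {2,3,4,5,6,7} 1
  if 0:l drops first: 7 orders
  if 1:h drops first: 1 orders
heap linearizations: 8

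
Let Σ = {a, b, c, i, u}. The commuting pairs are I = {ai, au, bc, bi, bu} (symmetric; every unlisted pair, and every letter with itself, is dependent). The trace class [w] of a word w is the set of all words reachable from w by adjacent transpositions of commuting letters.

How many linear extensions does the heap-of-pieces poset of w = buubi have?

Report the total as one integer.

0(b) covers ∅
1(u) covers ∅
2(u) covers 1:u
3(b) covers 0:b
4(i) covers 2:u
floor of heap: 0:b, 1:u
completions by unplaced set U, small U first (add the entries for U minus each lowest piece of U):
  |U|=1: {3}:1  {4}:1
  |U|=2: {0,3}:1  {2,4}:1  {3,4}:2
  |U|=3: {0,3,4}:3  {1,2,4}:1  {2,3,4}:3
  start at 0(b): 4
  start at 1(u): 6
sum over floor = 10

10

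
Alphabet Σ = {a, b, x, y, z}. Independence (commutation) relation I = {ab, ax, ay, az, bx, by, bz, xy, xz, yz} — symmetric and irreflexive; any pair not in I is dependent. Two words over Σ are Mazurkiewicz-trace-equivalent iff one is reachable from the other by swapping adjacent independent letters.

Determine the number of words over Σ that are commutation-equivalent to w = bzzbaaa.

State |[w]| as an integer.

piece 0:b — minimal
piece 1:z — minimal
piece 2:z rests on {1:z}
piece 3:b rests on {0:b}
piece 4:a — minimal
piece 5:a rests on {4:a}
piece 6:a rests on {5:a}
minimal pieces: {0:b, 1:z, 4:a}
ways to finish when only these pieces remain (= sum over removing one remaining piece with nothing left below it):
  1 left: {2}→1  {3}→1  {6}→1
  2 left: {0,3}→1  {1,2}→1  {2,3}→2  {2,6}→2  {3,6}→2  {5,6}→1
  3 left: {0,2,3}→3  {0,3,6}→3  {1,2,3}→3  {1,2,6}→3  {2,3,6}→6  {2,5,6}→3  {3,5,6}→3  {4,5,6}→1
  4 left: {0,1,2,3}→6  {0,2,3,6}→12  {0,3,5,6}→6  {1,2,3,6}→12  {1,2,5,6}→6  {2,3,5,6}→12  {2,4,5,6}→4  {3,4,5,6}→4
  5 left: {0,1,2,3,6}→30  {0,2,3,5,6}→30  {0,3,4,5,6}→10  {1,2,3,5,6}→30  {1,2,4,5,6}→10  {2,3,4,5,6}→20
  placing 0:b first → 60 extensions
  placing 1:z first → 60 extensions
  placing 4:a first → 90 extensions
total linear extensions = 210

210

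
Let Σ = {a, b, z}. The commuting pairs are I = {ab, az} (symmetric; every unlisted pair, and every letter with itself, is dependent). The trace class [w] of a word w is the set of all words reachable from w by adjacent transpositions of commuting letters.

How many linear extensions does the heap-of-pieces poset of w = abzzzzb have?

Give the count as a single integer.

piece 0:a — minimal
piece 1:b — minimal
piece 2:z rests on {1:b}
piece 3:z rests on {2:z}
piece 4:z rests on {3:z}
piece 5:z rests on {4:z}
piece 6:b rests on {5:z}
minimal pieces: {0:a, 1:b}
ways to finish when only these pieces remain (= sum over removing one remaining piece with nothing left below it):
  1 left: {0}→1  {6}→1
  2 left: {0,6}→2  {5,6}→1
  3 left: {0,5,6}→3  {4,5,6}→1
  4 left: {0,4,5,6}→4  {3,4,5,6}→1
  5 left: {0,3,4,5,6}→5  {2,3,4,5,6}→1
  placing 0:a first → 1 extensions
  placing 1:b first → 6 extensions
total linear extensions = 7

7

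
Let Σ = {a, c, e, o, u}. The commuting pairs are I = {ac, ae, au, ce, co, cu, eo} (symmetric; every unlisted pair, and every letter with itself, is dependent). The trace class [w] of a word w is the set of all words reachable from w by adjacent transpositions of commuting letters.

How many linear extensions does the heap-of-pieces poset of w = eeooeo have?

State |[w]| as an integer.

piece 0:e — minimal
piece 1:e rests on {0:e}
piece 2:o — minimal
piece 3:o rests on {2:o}
piece 4:e rests on {1:e}
piece 5:o rests on {3:o}
minimal pieces: {0:e, 2:o}
ways to finish when only these pieces remain (= sum over removing one remaining piece with nothing left below it):
  1 left: {4}→1  {5}→1
  2 left: {1,4}→1  {3,5}→1  {4,5}→2
  3 left: {0,1,4}→1  {1,4,5}→3  {2,3,5}→1  {3,4,5}→3
  4 left: {0,1,4,5}→4  {1,3,4,5}→6  {2,3,4,5}→4
  placing 0:e first → 10 extensions
  placing 2:o first → 10 extensions
total linear extensions = 20

20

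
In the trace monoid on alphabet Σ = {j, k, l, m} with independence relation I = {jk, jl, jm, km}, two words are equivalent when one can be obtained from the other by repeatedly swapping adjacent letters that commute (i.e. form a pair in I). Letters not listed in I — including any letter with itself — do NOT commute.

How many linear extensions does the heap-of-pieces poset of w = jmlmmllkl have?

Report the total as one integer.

9

0(j) covers ∅
1(m) covers ∅
2(l) covers 1:m
3(m) covers 2:l
4(m) covers 3:m
5(l) covers 4:m
6(l) covers 5:l
7(k) covers 6:l
8(l) covers 7:k
floor of heap: 0:j, 1:m
completions by unplaced set U, small U first (add the entries for U minus each lowest piece of U):
  |U|=1: {0}:1  {8}:1
  |U|=2: {0,8}:2  {7,8}:1
  |U|=3: {0,7,8}:3  {6,7,8}:1
  |U|=4: {0,6,7,8}:4  {5,6,7,8}:1
  |U|=5: {0,5,6,7,8}:5  {4,5,6,7,8}:1
  |U|=6: {0,4,5,6,7,8}:6  {3,4,5,6,7,8}:1
  |U|=7: {0,3,4,5,6,7,8}:7  {2,3,4,5,6,7,8}:1
  start at 0(j): 1
  start at 1(m): 8
sum over floor = 9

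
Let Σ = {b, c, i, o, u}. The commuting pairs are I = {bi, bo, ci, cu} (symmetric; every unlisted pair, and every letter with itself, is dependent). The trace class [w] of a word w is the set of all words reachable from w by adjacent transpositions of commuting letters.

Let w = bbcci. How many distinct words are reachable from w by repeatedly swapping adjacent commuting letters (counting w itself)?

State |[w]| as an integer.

5

piece 0:b — minimal
piece 1:b rests on {0:b}
piece 2:c rests on {1:b}
piece 3:c rests on {2:c}
piece 4:i — minimal
minimal pieces: {0:b, 4:i}
ways to finish when only these pieces remain (= sum over removing one remaining piece with nothing left below it):
  1 left: {3}→1  {4}→1
  2 left: {2,3}→1  {3,4}→2
  3 left: {1,2,3}→1  {2,3,4}→3
  placing 0:b first → 4 extensions
  placing 4:i first → 1 extensions
total linear extensions = 5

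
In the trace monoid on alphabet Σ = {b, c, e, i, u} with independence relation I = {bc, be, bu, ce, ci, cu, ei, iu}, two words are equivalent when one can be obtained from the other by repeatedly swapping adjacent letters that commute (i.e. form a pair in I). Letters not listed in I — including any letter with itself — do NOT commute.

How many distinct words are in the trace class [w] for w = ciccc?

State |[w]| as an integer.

5

0(c) covers ∅
1(i) covers ∅
2(c) covers 0:c
3(c) covers 2:c
4(c) covers 3:c
floor of heap: 0:c, 1:i
completions by unplaced set U, small U first (add the entries for U minus each lowest piece of U):
  |U|=1: {1}:1  {4}:1
  |U|=2: {1,4}:2  {3,4}:1
  |U|=3: {1,3,4}:3  {2,3,4}:1
  start at 0(c): 4
  start at 1(i): 1
sum over floor = 5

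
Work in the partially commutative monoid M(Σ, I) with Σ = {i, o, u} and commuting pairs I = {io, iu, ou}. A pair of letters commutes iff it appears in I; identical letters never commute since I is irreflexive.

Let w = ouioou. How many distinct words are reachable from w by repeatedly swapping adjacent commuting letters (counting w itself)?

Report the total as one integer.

#0=o has no predecessor
#1=u has no predecessor
#2=i has no predecessor
#3=o depends on [0:o]
#4=o depends on [3:o]
#5=u depends on [1:u]
sources: [0:o, 1:u, 2:i]
N(rest) = Σ N(rest − s) over sources s of rest; N(one piece) = 1:
  size 1 → [2]=1  [4]=1  [5]=1
  size 2 → [1,5]=1  [2,4]=2  [2,5]=2  [3,4]=1  [4,5]=2
  size 3 → [0,3,4]=1  [1,2,5]=3  [1,4,5]=3  [2,3,4]=3  [2,4,5]=6  [3,4,5]=3
  size 4 → [0,2,3,4]=4  [0,3,4,5]=4  [1,2,4,5]=12  [1,3,4,5]=6  [2,3,4,5]=12
  first=0(o) contributes 30
  first=1(u) contributes 20
  first=2(i) contributes 10
|[w]| = 60

60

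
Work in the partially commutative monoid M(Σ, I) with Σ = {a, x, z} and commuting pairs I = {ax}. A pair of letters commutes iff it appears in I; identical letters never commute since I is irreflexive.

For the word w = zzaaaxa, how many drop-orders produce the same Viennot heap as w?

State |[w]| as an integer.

piece 0:z — minimal
piece 1:z rests on {0:z}
piece 2:a rests on {1:z}
piece 3:a rests on {2:a}
piece 4:a rests on {3:a}
piece 5:x rests on {1:z}
piece 6:a rests on {4:a}
minimal pieces: {0:z}
ways to finish when only these pieces remain (= sum over removing one remaining piece with nothing left below it):
  1 left: {5}→1  {6}→1
  2 left: {4,6}→1  {5,6}→2
  3 left: {3,4,6}→1  {4,5,6}→3
  4 left: {2,3,4,6}→1  {3,4,5,6}→4
  5 left: {2,3,4,5,6}→5
  placing 0:z first → 5 extensions

5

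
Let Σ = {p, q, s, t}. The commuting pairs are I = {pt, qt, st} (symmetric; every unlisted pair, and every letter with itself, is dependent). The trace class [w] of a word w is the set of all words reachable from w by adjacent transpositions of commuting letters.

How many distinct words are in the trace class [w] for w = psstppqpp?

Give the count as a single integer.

9

#0=p has no predecessor
#1=s depends on [0:p]
#2=s depends on [1:s]
#3=t has no predecessor
#4=p depends on [2:s]
#5=p depends on [4:p]
#6=q depends on [5:p]
#7=p depends on [6:q]
#8=p depends on [7:p]
sources: [0:p, 3:t]
N(rest) = Σ N(rest − s) over sources s of rest; N(one piece) = 1:
  size 1 → [3]=1  [8]=1
  size 2 → [3,8]=2  [7,8]=1
  size 3 → [3,7,8]=3  [6,7,8]=1
  size 4 → [3,6,7,8]=4  [5,6,7,8]=1
  size 5 → [3,5,6,7,8]=5  [4,5,6,7,8]=1
  size 6 → [2,4,5,6,7,8]=1  [3,4,5,6,7,8]=6
  size 7 → [1,2,4,5,6,7,8]=1  [2,3,4,5,6,7,8]=7
  first=0(p) contributes 8
  first=3(t) contributes 1
|[w]| = 9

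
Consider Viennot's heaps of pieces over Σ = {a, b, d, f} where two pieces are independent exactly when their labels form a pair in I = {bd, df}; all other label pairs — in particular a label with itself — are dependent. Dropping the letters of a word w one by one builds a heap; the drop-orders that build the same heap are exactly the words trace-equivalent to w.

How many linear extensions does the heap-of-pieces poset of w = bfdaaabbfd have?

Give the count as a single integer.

12

piece 0:b — minimal
piece 1:f rests on {0:b}
piece 2:d — minimal
piece 3:a rests on {1:f, 2:d}
piece 4:a rests on {3:a}
piece 5:a rests on {4:a}
piece 6:b rests on {5:a}
piece 7:b rests on {6:b}
piece 8:f rests on {7:b}
piece 9:d rests on {5:a}
minimal pieces: {0:b, 2:d}
ways to finish when only these pieces remain (= sum over removing one remaining piece with nothing left below it):
  1 left: {8}→1  {9}→1
  2 left: {7,8}→1  {8,9}→2
  3 left: {6,7,8}→1  {7,8,9}→3
  4 left: {6,7,8,9}→4
  5 left: {5,6,7,8,9}→4
  6 left: {4,5,6,7,8,9}→4
  7 left: {3,4,5,6,7,8,9}→4
  8 left: {1,3,4,5,6,7,8,9}→4  {2,3,4,5,6,7,8,9}→4
  placing 0:b first → 8 extensions
  placing 2:d first → 4 extensions
total linear extensions = 12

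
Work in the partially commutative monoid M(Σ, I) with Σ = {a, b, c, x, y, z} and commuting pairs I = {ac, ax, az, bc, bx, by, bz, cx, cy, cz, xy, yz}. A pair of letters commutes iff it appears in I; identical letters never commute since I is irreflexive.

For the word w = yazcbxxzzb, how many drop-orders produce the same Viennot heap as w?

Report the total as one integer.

#0=y has no predecessor
#1=a depends on [0:y]
#2=z has no predecessor
#3=c has no predecessor
#4=b depends on [1:a]
#5=x depends on [2:z]
#6=x depends on [5:x]
#7=z depends on [6:x]
#8=z depends on [7:z]
#9=b depends on [4:b]
sources: [0:y, 2:z, 3:c]
N(rest) = Σ N(rest − s) over sources s of rest; N(one piece) = 1:
  size 1 → [3]=1  [8]=1  [9]=1
  size 2 → [3,8]=2  [3,9]=2  [4,9]=1  [7,8]=1  [8,9]=2
  size 3 → [1,4,9]=1  [3,4,9]=3  [3,7,8]=3  [3,8,9]=6  [4,8,9]=3  [6,7,8]=1  [7,8,9]=3
  size 4 → [0,1,4,9]=1  [1,3,4,9]=4  [1,4,8,9]=4  [3,4,8,9]=12  [3,6,7,8]=4  [3,7,8,9]=12  [4,7,8,9]=6  [5,6,7,8]=1  [6,7,8,9]=4
  size 5 → [0,1,3,4,9]=5  [0,1,4,8,9]=5  [1,3,4,8,9]=20  [1,4,7,8,9]=10  [2,5,6,7,8]=1  [3,4,7,8,9]=30  [3,5,6,7,8]=5  [3,6,7,8,9]=20  [4,6,7,8,9]=10  [5,6,7,8,9]=5
  size 6 → [0,1,3,4,8,9]=30  [0,1,4,7,8,9]=15  [1,3,4,7,8,9]=60  [1,4,6,7,8,9]=20  [2,3,5,6,7,8]=6  [2,5,6,7,8,9]=6  [3,4,6,7,8,9]=60  [3,5,6,7,8,9]=30  [4,5,6,7,8,9]=15
  size 7 → [0,1,3,4,7,8,9]=105  [0,1,4,6,7,8,9]=35  [1,3,4,6,7,8,9]=140  [1,4,5,6,7,8,9]=35  [2,3,5,6,7,8,9]=42  [2,4,5,6,7,8,9]=21  [3,4,5,6,7,8,9]=105
  size 8 → [0,1,3,4,6,7,8,9]=280  [0,1,4,5,6,7,8,9]=70  [1,2,4,5,6,7,8,9]=56  [1,3,4,5,6,7,8,9]=280  [2,3,4,5,6,7,8,9]=168
  first=0(y) contributes 504
  first=2(z) contributes 630
  first=3(c) contributes 126
|[w]| = 1260

1260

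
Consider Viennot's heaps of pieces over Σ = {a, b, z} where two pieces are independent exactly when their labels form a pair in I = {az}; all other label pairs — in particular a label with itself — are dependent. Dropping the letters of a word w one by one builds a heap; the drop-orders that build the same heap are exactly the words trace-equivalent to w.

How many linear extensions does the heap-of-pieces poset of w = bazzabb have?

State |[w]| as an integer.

6

drop 0:b onto floor
drop 1:a onto {0:b}
drop 2:z onto {0:b}
drop 3:z onto {2:z}
drop 4:a onto {1:a}
drop 5:b onto {3:z, 4:a}
drop 6:b onto {5:b}
ground layer = {0:b}
drop-orders for the pieces not yet dropped (sum over which currently-grounded one goes next):
  1 to go: {6} 1
  2 to go: {5,6} 1
  3 to go: {3,5,6} 1  {4,5,6} 1
  4 to go: {1,4,5,6} 1  {2,3,5,6} 1  {3,4,5,6} 2
  5 to go: {1,3,4,5,6} 3  {2,3,4,5,6} 3
  if 0:b drops first: 6 orders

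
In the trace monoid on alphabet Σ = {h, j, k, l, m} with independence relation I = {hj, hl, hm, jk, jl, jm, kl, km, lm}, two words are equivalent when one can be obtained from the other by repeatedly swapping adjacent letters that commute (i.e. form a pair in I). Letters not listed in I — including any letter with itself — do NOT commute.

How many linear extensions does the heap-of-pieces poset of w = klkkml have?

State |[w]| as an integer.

60

drop 0:k onto floor
drop 1:l onto floor
drop 2:k onto {0:k}
drop 3:k onto {2:k}
drop 4:m onto floor
drop 5:l onto {1:l}
ground layer = {0:k, 1:l, 4:m}
drop-orders for the pieces not yet dropped (sum over which currently-grounded one goes next):
  1 to go: {3} 1  {4} 1  {5} 1
  2 to go: {1,5} 1  {2,3} 1  {3,4} 2  {3,5} 2  {4,5} 2
  3 to go: {0,2,3} 1  {1,3,5} 3  {1,4,5} 3  {2,3,4} 3  {2,3,5} 3  {3,4,5} 6
  4 to go: {0,2,3,4} 4  {0,2,3,5} 4  {1,2,3,5} 6  {1,3,4,5} 12  {2,3,4,5} 12
  if 0:k drops first: 30 orders
  if 1:l drops first: 20 orders
  if 4:m drops first: 10 orders
heap linearizations: 60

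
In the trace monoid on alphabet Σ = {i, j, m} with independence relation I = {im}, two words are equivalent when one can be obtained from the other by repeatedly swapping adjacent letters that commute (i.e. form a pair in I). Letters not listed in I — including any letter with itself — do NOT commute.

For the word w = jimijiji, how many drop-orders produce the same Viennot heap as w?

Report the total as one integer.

3

0(j) covers ∅
1(i) covers 0:j
2(m) covers 0:j
3(i) covers 1:i
4(j) covers 2:m, 3:i
5(i) covers 4:j
6(j) covers 5:i
7(i) covers 6:j
floor of heap: 0:j
completions by unplaced set U, small U first (add the entries for U minus each lowest piece of U):
  |U|=1: {7}:1
  |U|=2: {6,7}:1
  |U|=3: {5,6,7}:1
  |U|=4: {4,5,6,7}:1
  |U|=5: {2,4,5,6,7}:1  {3,4,5,6,7}:1
  |U|=6: {1,3,4,5,6,7}:1  {2,3,4,5,6,7}:2
  start at 0(j): 3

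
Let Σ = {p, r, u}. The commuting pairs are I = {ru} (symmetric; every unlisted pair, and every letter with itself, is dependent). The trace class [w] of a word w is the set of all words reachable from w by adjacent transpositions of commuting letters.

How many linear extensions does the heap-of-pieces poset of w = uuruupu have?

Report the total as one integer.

5

piece 0:u — minimal
piece 1:u rests on {0:u}
piece 2:r — minimal
piece 3:u rests on {1:u}
piece 4:u rests on {3:u}
piece 5:p rests on {2:r, 4:u}
piece 6:u rests on {5:p}
minimal pieces: {0:u, 2:r}
ways to finish when only these pieces remain (= sum over removing one remaining piece with nothing left below it):
  1 left: {6}→1
  2 left: {5,6}→1
  3 left: {2,5,6}→1  {4,5,6}→1
  4 left: {2,4,5,6}→2  {3,4,5,6}→1
  5 left: {1,3,4,5,6}→1  {2,3,4,5,6}→3
  placing 0:u first → 4 extensions
  placing 2:r first → 1 extensions
total linear extensions = 5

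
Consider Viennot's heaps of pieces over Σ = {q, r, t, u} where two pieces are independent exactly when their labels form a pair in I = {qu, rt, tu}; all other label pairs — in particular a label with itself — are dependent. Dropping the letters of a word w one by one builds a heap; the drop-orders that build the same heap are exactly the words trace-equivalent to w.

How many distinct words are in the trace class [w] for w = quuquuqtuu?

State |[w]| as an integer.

210

#0=q has no predecessor
#1=u has no predecessor
#2=u depends on [1:u]
#3=q depends on [0:q]
#4=u depends on [2:u]
#5=u depends on [4:u]
#6=q depends on [3:q]
#7=t depends on [6:q]
#8=u depends on [5:u]
#9=u depends on [8:u]
sources: [0:q, 1:u]
N(rest) = Σ N(rest − s) over sources s of rest; N(one piece) = 1:
  size 1 → [7]=1  [9]=1
  size 2 → [6,7]=1  [7,9]=2  [8,9]=1
  size 3 → [3,6,7]=1  [5,8,9]=1  [6,7,9]=3  [7,8,9]=3
  size 4 → [0,3,6,7]=1  [3,6,7,9]=4  [4,5,8,9]=1  [5,7,8,9]=4  [6,7,8,9]=6
  size 5 → [0,3,6,7,9]=5  [2,4,5,8,9]=1  [3,6,7,8,9]=10  [4,5,7,8,9]=5  [5,6,7,8,9]=10
  size 6 → [0,3,6,7,8,9]=15  [1,2,4,5,8,9]=1  [2,4,5,7,8,9]=6  [3,5,6,7,8,9]=20  [4,5,6,7,8,9]=15
  size 7 → [0,3,5,6,7,8,9]=35  [1,2,4,5,7,8,9]=7  [2,4,5,6,7,8,9]=21  [3,4,5,6,7,8,9]=35
  size 8 → [0,3,4,5,6,7,8,9]=70  [1,2,4,5,6,7,8,9]=28  [2,3,4,5,6,7,8,9]=56
  first=0(q) contributes 84
  first=1(u) contributes 126
|[w]| = 210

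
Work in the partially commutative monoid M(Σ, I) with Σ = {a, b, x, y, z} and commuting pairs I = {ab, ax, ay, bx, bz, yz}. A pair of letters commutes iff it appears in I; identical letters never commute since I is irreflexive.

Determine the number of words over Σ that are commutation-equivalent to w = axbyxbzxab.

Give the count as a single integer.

piece 0:a — minimal
piece 1:x — minimal
piece 2:b — minimal
piece 3:y rests on {1:x, 2:b}
piece 4:x rests on {3:y}
piece 5:b rests on {3:y}
piece 6:z rests on {0:a, 4:x}
piece 7:x rests on {6:z}
piece 8:a rests on {6:z}
piece 9:b rests on {5:b}
minimal pieces: {0:a, 1:x, 2:b}
ways to finish when only these pieces remain (= sum over removing one remaining piece with nothing left below it):
  1 left: {7}→1  {8}→1  {9}→1
  2 left: {5,9}→1  {7,8}→2  {7,9}→2  {8,9}→2
  3 left: {5,7,9}→3  {5,8,9}→3  {6,7,8}→2  {7,8,9}→6
  4 left: {0,6,7,8}→2  {4,6,7,8}→2  {5,7,8,9}→12  {6,7,8,9}→8
  5 left: {0,4,6,7,8}→4  {0,6,7,8,9}→10  {4,6,7,8,9}→10  {5,6,7,8,9}→20
  6 left: {0,4,6,7,8,9}→24  {0,5,6,7,8,9}→30  {4,5,6,7,8,9}→30
  7 left: {0,4,5,6,7,8,9}→84  {3,4,5,6,7,8,9}→30
  8 left: {0,3,4,5,6,7,8,9}→114  {1,3,4,5,6,7,8,9}→30  {2,3,4,5,6,7,8,9}→30
  placing 0:a first → 60 extensions
  placing 1:x first → 144 extensions
  placing 2:b first → 144 extensions
total linear extensions = 348

348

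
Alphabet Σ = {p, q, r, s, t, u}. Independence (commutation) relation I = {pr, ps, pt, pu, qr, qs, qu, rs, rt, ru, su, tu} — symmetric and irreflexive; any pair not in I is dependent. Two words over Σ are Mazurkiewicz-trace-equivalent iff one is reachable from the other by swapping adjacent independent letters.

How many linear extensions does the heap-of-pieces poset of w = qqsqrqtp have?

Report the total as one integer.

88

piece 0:q — minimal
piece 1:q rests on {0:q}
piece 2:s — minimal
piece 3:q rests on {1:q}
piece 4:r — minimal
piece 5:q rests on {3:q}
piece 6:t rests on {2:s, 5:q}
piece 7:p rests on {5:q}
minimal pieces: {0:q, 2:s, 4:r}
ways to finish when only these pieces remain (= sum over removing one remaining piece with nothing left below it):
  1 left: {4}→1  {6}→1  {7}→1
  2 left: {2,6}→1  {4,6}→2  {4,7}→2  {6,7}→2
  3 left: {2,4,6}→3  {2,6,7}→3  {4,6,7}→6  {5,6,7}→2
  4 left: {2,4,6,7}→12  {2,5,6,7}→5  {3,5,6,7}→2  {4,5,6,7}→8
  5 left: {1,3,5,6,7}→2  {2,3,5,6,7}→7  {2,4,5,6,7}→25  {3,4,5,6,7}→10
  6 left: {0,1,3,5,6,7}→2  {1,2,3,5,6,7}→9  {1,3,4,5,6,7}→12  {2,3,4,5,6,7}→42
  placing 0:q first → 63 extensions
  placing 2:s first → 14 extensions
  placing 4:r first → 11 extensions
total linear extensions = 88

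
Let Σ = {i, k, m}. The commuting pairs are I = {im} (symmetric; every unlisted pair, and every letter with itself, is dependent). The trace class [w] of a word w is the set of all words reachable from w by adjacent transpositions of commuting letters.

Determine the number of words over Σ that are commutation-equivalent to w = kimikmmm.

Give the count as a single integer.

3

#0=k has no predecessor
#1=i depends on [0:k]
#2=m depends on [0:k]
#3=i depends on [1:i]
#4=k depends on [2:m, 3:i]
#5=m depends on [4:k]
#6=m depends on [5:m]
#7=m depends on [6:m]
sources: [0:k]
N(rest) = Σ N(rest − s) over sources s of rest; N(one piece) = 1:
  size 1 → [7]=1
  size 2 → [6,7]=1
  size 3 → [5,6,7]=1
  size 4 → [4,5,6,7]=1
  size 5 → [2,4,5,6,7]=1  [3,4,5,6,7]=1
  size 6 → [1,3,4,5,6,7]=1  [2,3,4,5,6,7]=2
  first=0(k) contributes 3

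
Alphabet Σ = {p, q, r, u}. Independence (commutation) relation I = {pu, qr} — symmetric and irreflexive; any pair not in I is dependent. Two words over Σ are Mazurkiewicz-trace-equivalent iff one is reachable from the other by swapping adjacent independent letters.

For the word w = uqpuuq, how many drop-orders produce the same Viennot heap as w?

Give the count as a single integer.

3

piece 0:u — minimal
piece 1:q rests on {0:u}
piece 2:p rests on {1:q}
piece 3:u rests on {1:q}
piece 4:u rests on {3:u}
piece 5:q rests on {2:p, 4:u}
minimal pieces: {0:u}
ways to finish when only these pieces remain (= sum over removing one remaining piece with nothing left below it):
  1 left: {5}→1
  2 left: {2,5}→1  {4,5}→1
  3 left: {2,4,5}→2  {3,4,5}→1
  4 left: {2,3,4,5}→3
  placing 0:u first → 3 extensions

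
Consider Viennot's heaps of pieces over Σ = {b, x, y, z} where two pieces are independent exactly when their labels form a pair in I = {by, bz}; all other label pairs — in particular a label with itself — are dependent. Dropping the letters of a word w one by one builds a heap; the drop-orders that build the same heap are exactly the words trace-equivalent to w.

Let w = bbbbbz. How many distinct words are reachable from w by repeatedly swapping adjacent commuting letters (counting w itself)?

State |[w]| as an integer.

0(b) covers ∅
1(b) covers 0:b
2(b) covers 1:b
3(b) covers 2:b
4(b) covers 3:b
5(z) covers ∅
floor of heap: 0:b, 5:z
completions by unplaced set U, small U first (add the entries for U minus each lowest piece of U):
  |U|=1: {4}:1  {5}:1
  |U|=2: {3,4}:1  {4,5}:2
  |U|=3: {2,3,4}:1  {3,4,5}:3
  |U|=4: {1,2,3,4}:1  {2,3,4,5}:4
  start at 0(b): 5
  start at 5(z): 1
sum over floor = 6

6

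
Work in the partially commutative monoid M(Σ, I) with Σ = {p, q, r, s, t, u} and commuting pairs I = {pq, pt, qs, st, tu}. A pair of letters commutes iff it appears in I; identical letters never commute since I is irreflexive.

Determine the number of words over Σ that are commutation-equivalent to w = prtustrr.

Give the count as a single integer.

0(p) covers ∅
1(r) covers 0:p
2(t) covers 1:r
3(u) covers 1:r
4(s) covers 3:u
5(t) covers 2:t
6(r) covers 4:s, 5:t
7(r) covers 6:r
floor of heap: 0:p
completions by unplaced set U, small U first (add the entries for U minus each lowest piece of U):
  |U|=1: {7}:1
  |U|=2: {6,7}:1
  |U|=3: {4,6,7}:1  {5,6,7}:1
  |U|=4: {2,5,6,7}:1  {3,4,6,7}:1  {4,5,6,7}:2
  |U|=5: {2,4,5,6,7}:3  {3,4,5,6,7}:3
  |U|=6: {2,3,4,5,6,7}:6
  start at 0(p): 6

6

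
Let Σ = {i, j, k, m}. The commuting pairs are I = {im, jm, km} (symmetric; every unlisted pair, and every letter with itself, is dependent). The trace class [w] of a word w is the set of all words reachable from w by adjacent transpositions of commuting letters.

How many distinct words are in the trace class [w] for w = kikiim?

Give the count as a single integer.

6

drop 0:k onto floor
drop 1:i onto {0:k}
drop 2:k onto {1:i}
drop 3:i onto {2:k}
drop 4:i onto {3:i}
drop 5:m onto floor
ground layer = {0:k, 5:m}
drop-orders for the pieces not yet dropped (sum over which currently-grounded one goes next):
  1 to go: {4} 1  {5} 1
  2 to go: {3,4} 1  {4,5} 2
  3 to go: {2,3,4} 1  {3,4,5} 3
  4 to go: {1,2,3,4} 1  {2,3,4,5} 4
  if 0:k drops first: 5 orders
  if 5:m drops first: 1 orders
heap linearizations: 6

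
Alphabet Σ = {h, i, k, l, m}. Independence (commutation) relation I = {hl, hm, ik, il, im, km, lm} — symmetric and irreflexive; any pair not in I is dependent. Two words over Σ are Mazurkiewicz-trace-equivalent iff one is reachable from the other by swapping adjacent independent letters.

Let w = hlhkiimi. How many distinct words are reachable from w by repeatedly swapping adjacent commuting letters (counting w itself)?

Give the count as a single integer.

144

#0=h has no predecessor
#1=l has no predecessor
#2=h depends on [0:h]
#3=k depends on [1:l, 2:h]
#4=i depends on [2:h]
#5=i depends on [4:i]
#6=m has no predecessor
#7=i depends on [5:i]
sources: [0:h, 1:l, 6:m]
N(rest) = Σ N(rest − s) over sources s of rest; N(one piece) = 1:
  size 1 → [3]=1  [6]=1  [7]=1
  size 2 → [1,3]=1  [3,6]=2  [3,7]=2  [5,7]=1  [6,7]=2
  size 3 → [1,3,6]=3  [1,3,7]=3  [3,5,7]=3  [3,6,7]=6  [4,5,7]=1  [5,6,7]=3
  size 4 → [1,3,5,7]=6  [1,3,6,7]=12  [3,4,5,7]=4  [3,5,6,7]=12  [4,5,6,7]=4
  size 5 → [1,3,4,5,7]=10  [1,3,5,6,7]=30  [2,3,4,5,7]=4  [3,4,5,6,7]=20
  size 6 → [0,2,3,4,5,7]=4  [1,2,3,4,5,7]=14  [1,3,4,5,6,7]=60  [2,3,4,5,6,7]=24
  first=0(h) contributes 98
  first=1(l) contributes 28
  first=6(m) contributes 18
|[w]| = 144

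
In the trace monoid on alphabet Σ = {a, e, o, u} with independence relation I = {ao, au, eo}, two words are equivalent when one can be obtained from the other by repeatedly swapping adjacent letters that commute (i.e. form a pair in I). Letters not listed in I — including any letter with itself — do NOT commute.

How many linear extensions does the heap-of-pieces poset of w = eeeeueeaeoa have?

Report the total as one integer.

drop 0:e onto floor
drop 1:e onto {0:e}
drop 2:e onto {1:e}
drop 3:e onto {2:e}
drop 4:u onto {3:e}
drop 5:e onto {4:u}
drop 6:e onto {5:e}
drop 7:a onto {6:e}
drop 8:e onto {7:a}
drop 9:o onto {4:u}
drop 10:a onto {8:e}
ground layer = {0:e}
drop-orders for the pieces not yet dropped (sum over which currently-grounded one goes next):
  1 to go: {9} 1  {10} 1
  2 to go: {8,10} 1  {9,10} 2
  3 to go: {7,8,10} 1  {8,9,10} 3
  4 to go: {6,7,8,10} 1  {7,8,9,10} 4
  5 to go: {5,6,7,8,10} 1  {6,7,8,9,10} 5
  6 to go: {5,6,7,8,9,10} 6
  7 to go: {4,5,6,7,8,9,10} 6
  8 to go: {3,4,5,6,7,8,9,10} 6
  9 to go: {2,3,4,5,6,7,8,9,10} 6
  if 0:e drops first: 6 orders

6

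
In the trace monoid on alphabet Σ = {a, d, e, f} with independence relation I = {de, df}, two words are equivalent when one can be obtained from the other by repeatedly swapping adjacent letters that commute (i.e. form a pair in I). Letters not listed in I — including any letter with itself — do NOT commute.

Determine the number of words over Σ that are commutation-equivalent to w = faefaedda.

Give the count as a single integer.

3

#0=f has no predecessor
#1=a depends on [0:f]
#2=e depends on [1:a]
#3=f depends on [2:e]
#4=a depends on [3:f]
#5=e depends on [4:a]
#6=d depends on [4:a]
#7=d depends on [6:d]
#8=a depends on [5:e, 7:d]
sources: [0:f]
N(rest) = Σ N(rest − s) over sources s of rest; N(one piece) = 1:
  size 1 → [8]=1
  size 2 → [5,8]=1  [7,8]=1
  size 3 → [5,7,8]=2  [6,7,8]=1
  size 4 → [5,6,7,8]=3
  size 5 → [4,5,6,7,8]=3
  size 6 → [3,4,5,6,7,8]=3
  size 7 → [2,3,4,5,6,7,8]=3
  first=0(f) contributes 3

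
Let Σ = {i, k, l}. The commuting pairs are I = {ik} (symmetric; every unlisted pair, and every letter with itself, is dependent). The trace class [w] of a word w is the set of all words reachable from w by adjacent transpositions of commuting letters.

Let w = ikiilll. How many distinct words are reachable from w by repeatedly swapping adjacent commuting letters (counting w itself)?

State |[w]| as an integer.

drop 0:i onto floor
drop 1:k onto floor
drop 2:i onto {0:i}
drop 3:i onto {2:i}
drop 4:l onto {1:k, 3:i}
drop 5:l onto {4:l}
drop 6:l onto {5:l}
ground layer = {0:i, 1:k}
drop-orders for the pieces not yet dropped (sum over which currently-grounded one goes next):
  1 to go: {6} 1
  2 to go: {5,6} 1
  3 to go: {4,5,6} 1
  4 to go: {1,4,5,6} 1  {3,4,5,6} 1
  5 to go: {1,3,4,5,6} 2  {2,3,4,5,6} 1
  if 0:i drops first: 3 orders
  if 1:k drops first: 1 orders
heap linearizations: 4

4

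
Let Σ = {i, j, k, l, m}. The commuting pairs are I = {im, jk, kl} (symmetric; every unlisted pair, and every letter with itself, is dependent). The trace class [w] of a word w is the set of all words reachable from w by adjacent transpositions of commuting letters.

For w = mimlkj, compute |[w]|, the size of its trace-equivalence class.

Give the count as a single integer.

9

drop 0:m onto floor
drop 1:i onto floor
drop 2:m onto {0:m}
drop 3:l onto {1:i, 2:m}
drop 4:k onto {1:i, 2:m}
drop 5:j onto {3:l}
ground layer = {0:m, 1:i}
drop-orders for the pieces not yet dropped (sum over which currently-grounded one goes next):
  1 to go: {4} 1  {5} 1
  2 to go: {3,5} 1  {4,5} 2
  3 to go: {3,4,5} 3
  4 to go: {1,3,4,5} 3  {2,3,4,5} 3
  if 0:m drops first: 6 orders
  if 1:i drops first: 3 orders
heap linearizations: 9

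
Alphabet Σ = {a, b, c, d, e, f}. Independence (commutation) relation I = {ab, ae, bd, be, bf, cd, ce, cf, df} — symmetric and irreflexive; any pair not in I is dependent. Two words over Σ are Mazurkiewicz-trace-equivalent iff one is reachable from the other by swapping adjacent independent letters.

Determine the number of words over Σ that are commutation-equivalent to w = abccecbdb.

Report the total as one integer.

68

piece 0:a — minimal
piece 1:b — minimal
piece 2:c rests on {0:a, 1:b}
piece 3:c rests on {2:c}
piece 4:e — minimal
piece 5:c rests on {3:c}
piece 6:b rests on {5:c}
piece 7:d rests on {0:a, 4:e}
piece 8:b rests on {6:b}
minimal pieces: {0:a, 1:b, 4:e}
ways to finish when only these pieces remain (= sum over removing one remaining piece with nothing left below it):
  1 left: {7}→1  {8}→1
  2 left: {4,7}→1  {6,8}→1  {7,8}→2
  3 left: {4,7,8}→3  {5,6,8}→1  {6,7,8}→3
  4 left: {3,5,6,8}→1  {4,6,7,8}→6  {5,6,7,8}→4
  5 left: {2,3,5,6,8}→1  {3,5,6,7,8}→5  {4,5,6,7,8}→10
  6 left: {1,2,3,5,6,8}→1  {2,3,5,6,7,8}→6  {3,4,5,6,7,8}→15
  7 left: {0,2,3,5,6,7,8}→6  {1,2,3,5,6,7,8}→7  {2,3,4,5,6,7,8}→21
  placing 0:a first → 28 extensions
  placing 1:b first → 27 extensions
  placing 4:e first → 13 extensions
total linear extensions = 68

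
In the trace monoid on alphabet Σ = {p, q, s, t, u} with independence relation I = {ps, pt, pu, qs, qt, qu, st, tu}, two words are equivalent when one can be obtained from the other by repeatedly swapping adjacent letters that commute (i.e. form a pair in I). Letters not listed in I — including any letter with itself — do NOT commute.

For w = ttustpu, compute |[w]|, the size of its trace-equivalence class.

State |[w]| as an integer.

140

0(t) covers ∅
1(t) covers 0:t
2(u) covers ∅
3(s) covers 2:u
4(t) covers 1:t
5(p) covers ∅
6(u) covers 3:s
floor of heap: 0:t, 2:u, 5:p
completions by unplaced set U, small U first (add the entries for U minus each lowest piece of U):
  |U|=1: {4}:1  {5}:1  {6}:1
  |U|=2: {1,4}:1  {3,6}:1  {4,5}:2  {4,6}:2  {5,6}:2
  |U|=3: {0,1,4}:1  {1,4,5}:3  {1,4,6}:3  {2,3,6}:1  {3,4,6}:3  {3,5,6}:3  {4,5,6}:6
  |U|=4: {0,1,4,5}:4  {0,1,4,6}:4  {1,3,4,6}:6  {1,4,5,6}:12  {2,3,4,6}:4  {2,3,5,6}:4  {3,4,5,6}:12
  |U|=5: {0,1,3,4,6}:10  {0,1,4,5,6}:20  {1,2,3,4,6}:10  {1,3,4,5,6}:30  {2,3,4,5,6}:20
  start at 0(t): 60
  start at 2(u): 60
  start at 5(p): 20
sum over floor = 140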